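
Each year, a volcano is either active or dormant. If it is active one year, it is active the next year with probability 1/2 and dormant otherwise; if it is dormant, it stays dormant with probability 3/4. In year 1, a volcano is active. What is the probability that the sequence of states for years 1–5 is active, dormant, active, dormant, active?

Year 1 is given. For each transition, use the conditional probability from the current state:
P(dormant | active) = 1/2; P(active | dormant) = 1/4; P(dormant | active) = 1/2; P(active | dormant) = 1/4.
P = 1/2 × 1/4 × 1/2 × 1/4 = 1/64.

1/64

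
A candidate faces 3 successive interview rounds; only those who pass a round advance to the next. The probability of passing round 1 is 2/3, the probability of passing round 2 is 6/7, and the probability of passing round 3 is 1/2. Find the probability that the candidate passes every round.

The events are sequential, so multiply the conditional probabilities:
P = 2/3 × 6/7 × 1/2 = 12/42 = 2/7.

2/7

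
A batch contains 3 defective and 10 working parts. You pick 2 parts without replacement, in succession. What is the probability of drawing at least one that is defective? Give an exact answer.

P(no defective) = 10/13 × 9/12 = 90/156 = 15/26.
P(at least one) = 1 − 15/26 = 11/26.

11/26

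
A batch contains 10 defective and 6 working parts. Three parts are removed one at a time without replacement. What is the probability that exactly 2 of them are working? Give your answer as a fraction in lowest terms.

One ordering (working drawn first) has probability 6/16 × 5/15 × 10/14 = 300/3360 = 5/56.
There are C(3,2) = 3 such orderings, each equally likely, so P = 3 × 5/56 = 15/56.

15/56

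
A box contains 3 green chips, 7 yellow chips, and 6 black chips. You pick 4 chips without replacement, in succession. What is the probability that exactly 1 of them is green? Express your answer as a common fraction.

33/70

One ordering (green drawn first) has probability 3/16 × 13/15 × 12/14 × 11/13 = 5148/43680 = 33/280.
There are C(4,1) = 4 such orderings, each equally likely, so P = 4 × 33/280 = 33/70.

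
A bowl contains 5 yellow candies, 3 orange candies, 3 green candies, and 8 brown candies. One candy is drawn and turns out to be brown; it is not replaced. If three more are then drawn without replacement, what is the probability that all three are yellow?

5/408

With the first candy removed, 5 yellow remain out of 18.
P = 5/18 × 4/17 × 3/16 = 60/4896 = 5/408.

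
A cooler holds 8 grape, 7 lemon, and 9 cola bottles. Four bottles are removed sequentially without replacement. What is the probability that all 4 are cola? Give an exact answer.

P = 9/24 × 8/23 × 7/22 × 6/21 = 3024/255024 = 3/253.

3/253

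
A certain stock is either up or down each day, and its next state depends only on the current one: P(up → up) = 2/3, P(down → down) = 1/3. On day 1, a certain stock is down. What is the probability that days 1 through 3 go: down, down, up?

2/9

Day 1 is given. For each transition, use the conditional probability from the current state:
P(down | down) = 1/3; P(up | down) = 2/3.
P = 1/3 × 2/3 = 2/9.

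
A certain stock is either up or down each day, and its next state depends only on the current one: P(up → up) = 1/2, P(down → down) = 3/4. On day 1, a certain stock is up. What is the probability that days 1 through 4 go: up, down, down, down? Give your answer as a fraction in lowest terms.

Day 1 is given. For each transition, use the conditional probability from the current state:
P(down | up) = 1/2; P(down | down) = 3/4; P(down | down) = 3/4.
P = 1/2 × 3/4 × 3/4 = 9/32.

9/32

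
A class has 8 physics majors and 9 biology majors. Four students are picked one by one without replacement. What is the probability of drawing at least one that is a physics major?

161/170

P(no physics majors) = 9/17 × 8/16 × 7/15 × 6/14 = 3024/57120 = 9/170.
P(at least one) = 1 − 9/170 = 161/170.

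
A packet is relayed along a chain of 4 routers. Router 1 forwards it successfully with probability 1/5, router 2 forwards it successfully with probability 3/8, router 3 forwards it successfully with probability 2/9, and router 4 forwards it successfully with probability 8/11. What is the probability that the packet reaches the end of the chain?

2/165

The events are sequential, so multiply the conditional probabilities:
P = 1/5 × 3/8 × 2/9 × 8/11 = 48/3960 = 2/165.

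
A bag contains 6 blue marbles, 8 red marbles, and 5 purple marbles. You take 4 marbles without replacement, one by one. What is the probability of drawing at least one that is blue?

P(no blue) = 13/19 × 12/18 × 11/17 × 10/16 = 17160/93024 = 715/3876.
P(at least one) = 1 − 715/3876 = 3161/3876.

3161/3876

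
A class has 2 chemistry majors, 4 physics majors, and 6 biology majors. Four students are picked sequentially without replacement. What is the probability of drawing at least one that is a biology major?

32/33

P(no biology majors) = 6/12 × 5/11 × 4/10 × 3/9 = 360/11880 = 1/33.
P(at least one) = 1 − 1/33 = 32/33.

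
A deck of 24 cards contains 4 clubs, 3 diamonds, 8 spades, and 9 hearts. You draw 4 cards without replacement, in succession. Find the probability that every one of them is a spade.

P = 8/24 × 7/23 × 6/22 × 5/21 = 1680/255024 = 5/759.

5/759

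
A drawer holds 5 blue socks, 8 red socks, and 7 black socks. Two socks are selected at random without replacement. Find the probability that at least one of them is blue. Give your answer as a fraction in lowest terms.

P(no blue) = 15/20 × 14/19 = 210/380 = 21/38.
P(at least one) = 1 − 21/38 = 17/38.

17/38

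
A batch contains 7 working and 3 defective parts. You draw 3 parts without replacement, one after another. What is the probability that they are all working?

7/24

P(every draw is working) = 7/10 × 6/9 × 5/8 = 210/720 = 7/24.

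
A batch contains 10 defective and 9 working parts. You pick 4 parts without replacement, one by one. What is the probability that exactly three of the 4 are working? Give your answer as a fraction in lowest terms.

One ordering (working drawn first) has probability 9/19 × 8/18 × 7/17 × 10/16 = 5040/93024 = 35/646.
There are C(4,3) = 4 such orderings, each equally likely, so P = 4 × 35/646 = 70/323.

70/323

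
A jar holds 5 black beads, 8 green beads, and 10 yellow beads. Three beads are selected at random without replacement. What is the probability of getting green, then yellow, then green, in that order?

Chain rule:
P = 8/23 × 10/22 × 7/21 = 560/10626 = 40/759.

40/759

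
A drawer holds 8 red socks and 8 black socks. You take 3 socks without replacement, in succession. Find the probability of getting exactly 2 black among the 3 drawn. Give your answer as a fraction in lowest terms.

2/5

One ordering (black drawn first) has probability 8/16 × 7/15 × 8/14 = 448/3360 = 2/15.
There are C(3,2) = 3 such orderings, each equally likely, so P = 3 × 2/15 = 2/5.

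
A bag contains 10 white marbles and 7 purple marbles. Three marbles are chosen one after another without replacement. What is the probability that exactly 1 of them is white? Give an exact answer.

21/68

One ordering (white drawn first) has probability 10/17 × 7/16 × 6/15 = 420/4080 = 7/68.
There are C(3,1) = 3 such orderings, each equally likely, so P = 3 × 7/68 = 21/68.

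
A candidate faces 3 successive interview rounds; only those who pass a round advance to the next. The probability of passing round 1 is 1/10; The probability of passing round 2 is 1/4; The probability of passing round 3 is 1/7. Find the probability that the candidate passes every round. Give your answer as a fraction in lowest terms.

Multiplying along the chain,
P = 1/10 × 1/4 × 1/7 = 1/280.

1/280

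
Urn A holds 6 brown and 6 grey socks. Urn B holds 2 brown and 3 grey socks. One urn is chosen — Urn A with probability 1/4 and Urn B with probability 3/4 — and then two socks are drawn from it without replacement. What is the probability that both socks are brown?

From Urn A: P(both brown) = (6/12)(5/11) = 5/22.
From Urn B: P(both brown) = (2/5)(1/4) = 1/10.
Total probability = (1/4)(5/22) + (3/4)(1/10) = 29/220.

29/220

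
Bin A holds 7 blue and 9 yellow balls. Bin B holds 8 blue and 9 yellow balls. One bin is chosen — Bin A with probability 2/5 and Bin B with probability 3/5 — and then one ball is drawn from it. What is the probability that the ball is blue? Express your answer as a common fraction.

From Bin A: P(blue) = 7/16.
From Bin B: P(blue) = 8/17.
Total probability = (2/5)(7/16) + (3/5)(8/17) = 311/680.

311/680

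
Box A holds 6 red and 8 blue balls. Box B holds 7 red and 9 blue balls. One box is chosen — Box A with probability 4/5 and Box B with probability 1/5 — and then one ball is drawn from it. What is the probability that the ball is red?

241/560

From Box A: P(red) = 6/14.
From Box B: P(red) = 7/16.
Total probability = (4/5)(6/14) + (1/5)(7/16) = 241/560.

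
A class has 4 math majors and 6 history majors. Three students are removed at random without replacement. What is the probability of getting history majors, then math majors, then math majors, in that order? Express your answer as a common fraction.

1/10

Chain rule:
P = 6/10 × 4/9 × 3/8 = 72/720 = 1/10.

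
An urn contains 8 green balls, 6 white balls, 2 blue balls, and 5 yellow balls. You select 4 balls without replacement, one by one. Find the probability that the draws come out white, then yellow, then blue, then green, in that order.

4/1197

Chain rule:
P = 6/21 × 5/20 × 2/19 × 8/18 = 480/143640 = 4/1197.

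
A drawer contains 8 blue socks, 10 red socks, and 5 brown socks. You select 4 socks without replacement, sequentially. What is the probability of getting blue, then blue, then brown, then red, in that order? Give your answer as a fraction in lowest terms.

Multiply the probability of each draw given the previous ones:
P = 8/23 × 7/22 × 5/21 × 10/20 = 2800/212520 = 10/759.

10/759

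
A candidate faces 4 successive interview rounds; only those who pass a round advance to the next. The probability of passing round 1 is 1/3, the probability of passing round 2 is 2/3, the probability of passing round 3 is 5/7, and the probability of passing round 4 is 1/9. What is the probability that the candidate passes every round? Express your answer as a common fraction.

10/567

The events are sequential, so multiply the conditional probabilities:
P = 1/3 × 2/3 × 5/7 × 1/9 = 10/567.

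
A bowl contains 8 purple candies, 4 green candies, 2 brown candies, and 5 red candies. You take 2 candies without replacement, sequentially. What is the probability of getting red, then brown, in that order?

5/171

Each draw changes the counts, so multiply the conditional probabilities along the sequence:
P = 5/19 × 2/18 = 10/342 = 5/171.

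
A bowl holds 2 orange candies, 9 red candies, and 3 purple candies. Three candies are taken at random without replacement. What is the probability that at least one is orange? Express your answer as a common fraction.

36/91

P(no orange) = 12/14 × 11/13 × 10/12 = 1320/2184 = 55/91.
P(at least one) = 1 − 55/91 = 36/91.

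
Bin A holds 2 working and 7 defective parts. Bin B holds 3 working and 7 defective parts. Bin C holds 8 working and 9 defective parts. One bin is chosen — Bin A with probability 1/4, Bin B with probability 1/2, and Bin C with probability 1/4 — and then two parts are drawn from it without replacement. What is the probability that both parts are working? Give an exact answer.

From Bin A: P(both working) = (2/9)(1/8) = 1/36.
From Bin B: P(both working) = (3/10)(2/9) = 1/15.
From Bin C: P(both working) = (8/17)(7/16) = 7/34.
Total probability = (1/4)(1/36) + (1/2)(1/15) + (1/4)(7/34) = 1123/12240.

1123/12240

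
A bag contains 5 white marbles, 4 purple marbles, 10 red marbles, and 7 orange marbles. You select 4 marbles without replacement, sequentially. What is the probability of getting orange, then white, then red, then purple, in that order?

7/1794

Multiply the probability of each draw given the previous ones:
P = 7/26 × 5/25 × 10/24 × 4/23 = 1400/358800 = 7/1794.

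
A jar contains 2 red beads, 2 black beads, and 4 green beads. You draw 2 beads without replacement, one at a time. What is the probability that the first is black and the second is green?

Chain rule:
P = 2/8 × 4/7 = 8/56 = 1/7.

1/7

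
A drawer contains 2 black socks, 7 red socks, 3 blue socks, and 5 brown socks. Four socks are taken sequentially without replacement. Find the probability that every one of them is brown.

P(all brown) = 5/17 × 4/16 × 3/15 × 2/14 = 120/57120 = 1/476.

1/476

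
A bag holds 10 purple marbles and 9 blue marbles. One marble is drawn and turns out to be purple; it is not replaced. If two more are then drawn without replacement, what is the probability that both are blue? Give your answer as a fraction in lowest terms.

4/17

After the first draw, 9 of the remaining 18 marbles are blue.
P = 9/18 × 8/17 = 72/306 = 4/17.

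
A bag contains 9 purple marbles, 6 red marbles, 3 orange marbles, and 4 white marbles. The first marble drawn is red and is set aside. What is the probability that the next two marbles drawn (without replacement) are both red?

1/21

After the first draw, 5 of the remaining 21 marbles are red.
P = 5/21 × 4/20 = 20/420 = 1/21.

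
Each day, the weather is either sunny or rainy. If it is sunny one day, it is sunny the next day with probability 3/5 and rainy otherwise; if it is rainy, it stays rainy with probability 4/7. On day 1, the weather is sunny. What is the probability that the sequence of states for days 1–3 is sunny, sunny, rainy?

6/25

Day 1 is given. For each transition, use the conditional probability from the current state:
P(sunny | sunny) = 3/5; P(rainy | sunny) = 2/5.
P = 3/5 × 2/5 = 6/25.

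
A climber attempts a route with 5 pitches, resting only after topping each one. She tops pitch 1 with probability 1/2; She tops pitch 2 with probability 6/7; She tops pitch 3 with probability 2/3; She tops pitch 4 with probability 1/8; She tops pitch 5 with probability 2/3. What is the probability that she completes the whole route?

1/42

Each stage is reached only if all earlier stages succeed, so
P = 1/2 × 6/7 × 2/3 × 1/8 × 2/3 = 24/1008 = 1/42.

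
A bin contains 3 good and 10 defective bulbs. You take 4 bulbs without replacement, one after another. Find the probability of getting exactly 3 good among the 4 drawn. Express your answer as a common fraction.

One ordering (good drawn first) has probability 3/13 × 2/12 × 1/11 × 10/10 = 60/17160 = 1/286.
There are C(4,3) = 4 such orderings, each equally likely, so P = 4 × 1/286 = 2/143.

2/143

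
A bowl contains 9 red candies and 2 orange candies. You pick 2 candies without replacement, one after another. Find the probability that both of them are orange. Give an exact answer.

P(every draw is orange) = 2/11 × 1/10 = 2/110 = 1/55.

1/55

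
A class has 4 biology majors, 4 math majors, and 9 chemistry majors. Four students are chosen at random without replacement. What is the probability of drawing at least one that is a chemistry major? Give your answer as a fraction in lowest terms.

P(no chemistry majors) = 8/17 × 7/16 × 6/15 × 5/14 = 1680/57120 = 1/34.
P(at least one) = 1 − 1/34 = 33/34.

33/34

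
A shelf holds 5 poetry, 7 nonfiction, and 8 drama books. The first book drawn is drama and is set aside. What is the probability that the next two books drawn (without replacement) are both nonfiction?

With the first book removed, 7 nonfiction remain out of 19.
P = 7/19 × 6/18 = 42/342 = 7/57.

7/57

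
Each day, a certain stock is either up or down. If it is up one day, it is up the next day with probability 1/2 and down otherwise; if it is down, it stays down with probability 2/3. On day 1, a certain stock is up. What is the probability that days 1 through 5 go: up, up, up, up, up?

Day 1 is given. For each transition, use the conditional probability from the current state:
P(up | up) = 1/2; P(up | up) = 1/2; P(up | up) = 1/2; P(up | up) = 1/2.
P = 1/2 × 1/2 × 1/2 × 1/2 = 1/16.

1/16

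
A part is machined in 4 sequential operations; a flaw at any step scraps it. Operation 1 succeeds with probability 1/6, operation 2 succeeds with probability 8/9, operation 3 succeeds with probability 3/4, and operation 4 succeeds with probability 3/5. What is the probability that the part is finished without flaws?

Each stage is reached only if all earlier stages succeed, so
P = 1/6 × 8/9 × 3/4 × 3/5 = 72/1080 = 1/15.

1/15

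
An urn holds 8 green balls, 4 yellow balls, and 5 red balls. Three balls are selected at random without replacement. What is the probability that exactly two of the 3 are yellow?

One ordering (yellow drawn first) has probability 4/17 × 3/16 × 13/15 = 156/4080 = 13/340.
There are C(3,2) = 3 such orderings, each equally likely, so P = 3 × 13/340 = 39/340.

39/340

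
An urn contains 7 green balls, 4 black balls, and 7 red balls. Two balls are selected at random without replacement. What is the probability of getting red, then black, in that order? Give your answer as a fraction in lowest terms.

Multiply the probability of each draw given the previous ones:
P = 7/18 × 4/17 = 28/306 = 14/153.

14/153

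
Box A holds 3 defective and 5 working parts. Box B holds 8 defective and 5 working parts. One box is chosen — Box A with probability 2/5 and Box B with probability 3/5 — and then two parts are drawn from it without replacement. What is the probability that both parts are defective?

From Box A: P(both defective) = (3/8)(2/7) = 3/28.
From Box B: P(both defective) = (8/13)(7/12) = 14/39.
Total probability = (2/5)(3/28) + (3/5)(14/39) = 47/182.

47/182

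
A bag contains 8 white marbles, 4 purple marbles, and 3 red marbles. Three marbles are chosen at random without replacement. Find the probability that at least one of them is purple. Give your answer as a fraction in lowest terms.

58/91

P(no purple) = 11/15 × 10/14 × 9/13 = 990/2730 = 33/91.
P(at least one) = 1 − 33/91 = 58/91.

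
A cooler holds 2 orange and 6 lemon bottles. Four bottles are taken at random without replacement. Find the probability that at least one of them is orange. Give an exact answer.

11/14

P(no orange) = 6/8 × 5/7 × 4/6 × 3/5 = 360/1680 = 3/14.
P(at least one) = 1 − 3/14 = 11/14.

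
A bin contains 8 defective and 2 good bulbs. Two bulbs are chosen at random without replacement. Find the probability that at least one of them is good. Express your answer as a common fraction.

P(no good) = 8/10 × 7/9 = 56/90 = 28/45.
P(at least one) = 1 − 28/45 = 17/45.

17/45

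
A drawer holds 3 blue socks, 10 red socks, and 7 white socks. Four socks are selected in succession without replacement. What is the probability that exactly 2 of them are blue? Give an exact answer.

8/95

One ordering (blue drawn first) has probability 3/20 × 2/19 × 17/18 × 16/17 = 1632/116280 = 4/285.
There are C(4,2) = 6 such orderings, each equally likely, so P = 6 × 4/285 = 8/95.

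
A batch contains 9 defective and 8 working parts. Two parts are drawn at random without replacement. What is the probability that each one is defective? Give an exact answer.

9/34

P(all defective) = 9/17 × 8/16 = 72/272 = 9/34.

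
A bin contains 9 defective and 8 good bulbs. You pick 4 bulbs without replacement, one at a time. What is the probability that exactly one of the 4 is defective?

One ordering (defective drawn first) has probability 9/17 × 8/16 × 7/15 × 6/14 = 3024/57120 = 9/170.
There are C(4,1) = 4 such orderings, each equally likely, so P = 4 × 9/170 = 18/85.

18/85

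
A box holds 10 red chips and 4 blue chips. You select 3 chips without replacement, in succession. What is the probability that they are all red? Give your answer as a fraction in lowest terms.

P = 10/14 × 9/13 × 8/12 = 720/2184 = 30/91.

30/91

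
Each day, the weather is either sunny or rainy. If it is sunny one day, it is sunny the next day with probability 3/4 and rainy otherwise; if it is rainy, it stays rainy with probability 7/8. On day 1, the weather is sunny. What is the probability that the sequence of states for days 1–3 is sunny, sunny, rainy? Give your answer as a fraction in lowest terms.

Day 1 is given. For each transition, use the conditional probability from the current state:
P(sunny | sunny) = 3/4; P(rainy | sunny) = 1/4.
P = 3/4 × 1/4 = 3/16.

3/16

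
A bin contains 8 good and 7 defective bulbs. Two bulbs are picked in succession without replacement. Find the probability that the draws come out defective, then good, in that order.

4/15

Multiply the probability of each draw given the previous ones:
P = 7/15 × 8/14 = 56/210 = 4/15.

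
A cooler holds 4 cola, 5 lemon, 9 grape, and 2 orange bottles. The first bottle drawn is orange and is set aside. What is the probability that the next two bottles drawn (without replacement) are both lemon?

10/171

With the first bottle removed, 5 lemon remain out of 19.
P = 5/19 × 4/18 = 20/342 = 10/171.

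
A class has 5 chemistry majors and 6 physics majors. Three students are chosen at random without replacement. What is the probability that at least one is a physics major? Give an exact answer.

P(no physics majors) = 5/11 × 4/10 × 3/9 = 60/990 = 2/33.
P(at least one) = 1 − 2/33 = 31/33.

31/33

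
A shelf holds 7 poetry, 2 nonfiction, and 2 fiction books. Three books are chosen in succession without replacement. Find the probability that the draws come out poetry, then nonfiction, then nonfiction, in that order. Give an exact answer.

7/495

Chain rule:
P = 7/11 × 2/10 × 1/9 = 14/990 = 7/495.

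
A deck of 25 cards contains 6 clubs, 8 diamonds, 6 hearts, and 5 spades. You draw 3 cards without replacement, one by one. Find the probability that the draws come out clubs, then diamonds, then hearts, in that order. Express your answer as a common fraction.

Chain rule:
P = 6/25 × 8/24 × 6/23 = 288/13800 = 12/575.

12/575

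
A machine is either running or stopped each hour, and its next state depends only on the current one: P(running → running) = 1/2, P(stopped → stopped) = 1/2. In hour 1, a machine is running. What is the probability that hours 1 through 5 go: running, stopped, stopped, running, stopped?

1/16

Hour 1 is given. For each transition, use the conditional probability from the current state:
P(stopped | running) = 1/2; P(stopped | stopped) = 1/2; P(running | stopped) = 1/2; P(stopped | running) = 1/2.
P = 1/2 × 1/2 × 1/2 × 1/2 = 1/16.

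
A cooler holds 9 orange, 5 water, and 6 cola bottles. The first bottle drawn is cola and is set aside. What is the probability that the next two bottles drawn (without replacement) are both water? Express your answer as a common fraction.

With the first bottle removed, 5 water remain out of 19.
P = 5/19 × 4/18 = 20/342 = 10/171.

10/171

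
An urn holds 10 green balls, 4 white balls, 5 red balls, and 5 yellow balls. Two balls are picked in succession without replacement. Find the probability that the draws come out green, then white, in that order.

Each draw changes the counts, so multiply the conditional probabilities along the sequence:
P = 10/24 × 4/23 = 40/552 = 5/69.

5/69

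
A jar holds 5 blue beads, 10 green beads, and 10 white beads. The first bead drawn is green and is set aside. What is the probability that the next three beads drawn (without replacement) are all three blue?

After the first draw, 5 of the remaining 24 beads are blue.
P = 5/24 × 4/23 × 3/22 = 60/12144 = 5/1012.

5/1012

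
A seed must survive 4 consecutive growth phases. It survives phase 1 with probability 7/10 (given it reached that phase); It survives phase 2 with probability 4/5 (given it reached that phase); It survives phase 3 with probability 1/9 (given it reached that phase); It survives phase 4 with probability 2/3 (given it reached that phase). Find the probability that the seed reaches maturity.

28/675

Each stage is reached only if all earlier stages succeed, so
P = 7/10 × 4/5 × 1/9 × 2/3 = 56/1350 = 28/675.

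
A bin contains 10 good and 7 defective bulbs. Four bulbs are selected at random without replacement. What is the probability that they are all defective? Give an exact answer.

P(every draw is defective) = 7/17 × 6/16 × 5/15 × 4/14 = 840/57120 = 1/68.

1/68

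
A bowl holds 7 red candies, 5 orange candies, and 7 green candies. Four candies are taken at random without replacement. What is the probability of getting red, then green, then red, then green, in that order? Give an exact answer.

49/2584

Multiply the probability of each draw given the previous ones:
P = 7/19 × 7/18 × 6/17 × 6/16 = 1764/93024 = 49/2584.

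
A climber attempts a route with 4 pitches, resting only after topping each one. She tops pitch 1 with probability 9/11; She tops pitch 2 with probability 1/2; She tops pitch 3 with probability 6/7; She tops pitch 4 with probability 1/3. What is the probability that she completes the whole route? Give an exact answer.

Each stage is reached only if all earlier stages succeed, so
P = 9/11 × 1/2 × 6/7 × 1/3 = 54/462 = 9/77.

9/77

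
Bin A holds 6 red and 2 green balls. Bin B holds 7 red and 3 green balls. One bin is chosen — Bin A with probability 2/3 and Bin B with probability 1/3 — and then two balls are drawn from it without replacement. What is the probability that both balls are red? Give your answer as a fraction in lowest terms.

From Bin A: P(both red) = (6/8)(5/7) = 15/28.
From Bin B: P(both red) = (7/10)(6/9) = 7/15.
Total probability = (2/3)(15/28) + (1/3)(7/15) = 323/630.

323/630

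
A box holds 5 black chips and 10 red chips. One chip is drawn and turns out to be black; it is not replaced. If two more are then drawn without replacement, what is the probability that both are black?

6/91

With the first chip removed, 4 black remain out of 14.
P = 4/14 × 3/13 = 12/182 = 6/91.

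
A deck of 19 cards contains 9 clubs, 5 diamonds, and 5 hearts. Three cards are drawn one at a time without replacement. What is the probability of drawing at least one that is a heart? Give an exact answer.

P(no hearts) = 14/19 × 13/18 × 12/17 = 2184/5814 = 364/969.
P(at least one) = 1 − 364/969 = 605/969.

605/969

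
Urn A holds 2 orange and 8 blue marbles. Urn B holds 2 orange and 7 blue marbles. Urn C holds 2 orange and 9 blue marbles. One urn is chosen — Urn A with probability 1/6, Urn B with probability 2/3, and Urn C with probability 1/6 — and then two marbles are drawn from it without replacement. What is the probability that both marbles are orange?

From Urn A: P(both orange) = (2/10)(1/9) = 1/45.
From Urn B: P(both orange) = (2/9)(1/8) = 1/36.
From Urn C: P(both orange) = (2/11)(1/10) = 1/55.
Total probability = (1/6)(1/45) + (2/3)(1/36) + (1/6)(1/55) = 5/198.

5/198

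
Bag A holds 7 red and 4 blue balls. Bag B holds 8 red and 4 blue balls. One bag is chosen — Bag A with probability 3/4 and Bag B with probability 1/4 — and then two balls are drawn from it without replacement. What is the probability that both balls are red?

From Bag A: P(both red) = (7/11)(6/10) = 21/55.
From Bag B: P(both red) = (8/12)(7/11) = 14/33.
Total probability = (3/4)(21/55) + (1/4)(14/33) = 259/660.

259/660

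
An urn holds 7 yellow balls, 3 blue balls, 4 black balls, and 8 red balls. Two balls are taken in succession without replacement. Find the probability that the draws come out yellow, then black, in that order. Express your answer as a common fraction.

2/33

Chain rule:
P = 7/22 × 4/21 = 28/462 = 2/33.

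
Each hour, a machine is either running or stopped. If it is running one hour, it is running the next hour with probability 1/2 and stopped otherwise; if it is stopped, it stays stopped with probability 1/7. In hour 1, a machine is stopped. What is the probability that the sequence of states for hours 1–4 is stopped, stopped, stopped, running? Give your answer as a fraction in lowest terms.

Hour 1 is given. For each transition, use the conditional probability from the current state:
P(stopped | stopped) = 1/7; P(stopped | stopped) = 1/7; P(running | stopped) = 6/7.
P = 1/7 × 1/7 × 6/7 = 6/343.

6/343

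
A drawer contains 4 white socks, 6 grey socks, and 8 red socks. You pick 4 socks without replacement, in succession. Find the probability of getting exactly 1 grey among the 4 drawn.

One ordering (grey drawn first) has probability 6/18 × 12/17 × 11/16 × 10/15 = 7920/73440 = 11/102.
There are C(4,1) = 4 such orderings, each equally likely, so P = 4 × 11/102 = 22/51.

22/51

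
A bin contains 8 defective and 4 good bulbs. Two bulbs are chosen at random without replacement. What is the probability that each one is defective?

14/33

P = 8/12 × 7/11 = 56/132 = 14/33.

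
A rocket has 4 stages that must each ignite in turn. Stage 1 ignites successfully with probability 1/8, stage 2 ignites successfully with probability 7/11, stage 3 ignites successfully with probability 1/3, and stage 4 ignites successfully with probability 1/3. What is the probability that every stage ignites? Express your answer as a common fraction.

Multiplying along the chain,
P = 1/8 × 7/11 × 1/3 × 1/3 = 7/792.

7/792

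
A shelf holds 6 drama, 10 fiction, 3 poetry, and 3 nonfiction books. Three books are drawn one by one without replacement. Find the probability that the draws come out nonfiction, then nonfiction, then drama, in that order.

Chain rule:
P = 3/22 × 2/21 × 6/20 = 36/9240 = 3/770.

3/770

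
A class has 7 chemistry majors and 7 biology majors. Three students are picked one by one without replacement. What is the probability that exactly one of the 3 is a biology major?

21/52

One ordering (a biology major drawn first) has probability 7/14 × 7/13 × 6/12 = 294/2184 = 7/52.
There are C(3,1) = 3 such orderings, each equally likely, so P = 3 × 7/52 = 21/52.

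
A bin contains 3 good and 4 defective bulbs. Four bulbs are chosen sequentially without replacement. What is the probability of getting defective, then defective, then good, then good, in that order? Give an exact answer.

3/35

Chain rule:
P = 4/7 × 3/6 × 3/5 × 2/4 = 72/840 = 3/35.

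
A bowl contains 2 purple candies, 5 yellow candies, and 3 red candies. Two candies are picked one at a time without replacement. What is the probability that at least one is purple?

P(no purple) = 8/10 × 7/9 = 56/90 = 28/45.
P(at least one) = 1 − 28/45 = 17/45.

17/45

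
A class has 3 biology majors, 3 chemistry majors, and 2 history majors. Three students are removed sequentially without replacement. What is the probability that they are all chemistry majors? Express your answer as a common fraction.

1/56

P = 3/8 × 2/7 × 1/6 = 6/336 = 1/56.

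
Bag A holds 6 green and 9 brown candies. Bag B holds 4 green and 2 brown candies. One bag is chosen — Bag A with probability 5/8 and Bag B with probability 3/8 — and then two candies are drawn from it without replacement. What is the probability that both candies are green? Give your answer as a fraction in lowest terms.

67/280

From Bag A: P(both green) = (6/15)(5/14) = 1/7.
From Bag B: P(both green) = (4/6)(3/5) = 2/5.
Total probability = (5/8)(1/7) + (3/8)(2/5) = 67/280.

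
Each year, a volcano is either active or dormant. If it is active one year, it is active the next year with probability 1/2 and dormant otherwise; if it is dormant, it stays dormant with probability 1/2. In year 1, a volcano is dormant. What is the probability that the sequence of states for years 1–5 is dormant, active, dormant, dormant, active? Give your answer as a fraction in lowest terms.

1/16

Year 1 is given. For each transition, use the conditional probability from the current state:
P(active | dormant) = 1/2; P(dormant | active) = 1/2; P(dormant | dormant) = 1/2; P(active | dormant) = 1/2.
P = 1/2 × 1/2 × 1/2 × 1/2 = 1/16.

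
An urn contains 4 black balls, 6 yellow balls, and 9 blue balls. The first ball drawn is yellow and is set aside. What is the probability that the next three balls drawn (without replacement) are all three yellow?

With the first ball removed, 5 yellow remain out of 18.
P = 5/18 × 4/17 × 3/16 = 60/4896 = 5/408.

5/408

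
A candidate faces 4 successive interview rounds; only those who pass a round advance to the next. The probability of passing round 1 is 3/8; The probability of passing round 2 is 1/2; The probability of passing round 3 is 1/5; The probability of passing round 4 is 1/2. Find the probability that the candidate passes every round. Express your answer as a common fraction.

The events are sequential, so multiply the conditional probabilities:
P = 3/8 × 1/2 × 1/5 × 1/2 = 3/160.

3/160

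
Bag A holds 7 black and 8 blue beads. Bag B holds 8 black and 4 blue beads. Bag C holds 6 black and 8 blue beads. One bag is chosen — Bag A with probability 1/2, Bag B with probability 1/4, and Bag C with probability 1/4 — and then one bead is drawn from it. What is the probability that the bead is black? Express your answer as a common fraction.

71/140

From Bag A: P(black) = 7/15.
From Bag B: P(black) = 8/12.
From Bag C: P(black) = 6/14.
Total probability = (1/2)(7/15) + (1/4)(8/12) + (1/4)(6/14) = 71/140.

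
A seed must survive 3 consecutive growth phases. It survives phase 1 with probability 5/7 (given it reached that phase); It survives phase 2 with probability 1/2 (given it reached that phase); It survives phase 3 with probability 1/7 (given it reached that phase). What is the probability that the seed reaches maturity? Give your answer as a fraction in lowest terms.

5/98

The events are sequential, so multiply the conditional probabilities:
P = 5/7 × 1/2 × 1/7 = 5/98.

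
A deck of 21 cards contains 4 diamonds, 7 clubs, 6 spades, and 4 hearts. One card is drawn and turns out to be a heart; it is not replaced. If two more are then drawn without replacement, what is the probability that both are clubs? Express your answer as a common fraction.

After the first draw, 7 of the remaining 20 cards are clubs.
P = 7/20 × 6/19 = 42/380 = 21/190.

21/190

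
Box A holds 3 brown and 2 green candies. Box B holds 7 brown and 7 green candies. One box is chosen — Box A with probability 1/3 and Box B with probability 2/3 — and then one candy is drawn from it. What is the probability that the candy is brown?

8/15

From Box A: P(brown) = 3/5.
From Box B: P(brown) = 7/14.
Total probability = (1/3)(3/5) + (2/3)(7/14) = 8/15.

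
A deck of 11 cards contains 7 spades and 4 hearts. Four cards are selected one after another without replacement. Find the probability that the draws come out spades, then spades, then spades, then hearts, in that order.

Multiply the probability of each draw given the previous ones:
P = 7/11 × 6/10 × 5/9 × 4/8 = 840/7920 = 7/66.

7/66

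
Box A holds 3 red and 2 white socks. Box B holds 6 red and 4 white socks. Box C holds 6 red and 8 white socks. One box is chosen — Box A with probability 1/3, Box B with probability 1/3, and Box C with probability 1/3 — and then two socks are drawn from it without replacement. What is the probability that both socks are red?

2179/8190

From Box A: P(both red) = (3/5)(2/4) = 3/10.
From Box B: P(both red) = (6/10)(5/9) = 1/3.
From Box C: P(both red) = (6/14)(5/13) = 15/91.
Total probability = (1/3)(3/10) + (1/3)(1/3) + (1/3)(15/91) = 2179/8190.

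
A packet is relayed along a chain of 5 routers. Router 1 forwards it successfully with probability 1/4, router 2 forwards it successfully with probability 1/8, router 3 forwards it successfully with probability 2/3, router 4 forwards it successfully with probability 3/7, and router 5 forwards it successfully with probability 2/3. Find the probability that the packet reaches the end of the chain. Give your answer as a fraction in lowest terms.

Each stage is reached only if all earlier stages succeed, so
P = 1/4 × 1/8 × 2/3 × 3/7 × 2/3 = 12/2016 = 1/168.

1/168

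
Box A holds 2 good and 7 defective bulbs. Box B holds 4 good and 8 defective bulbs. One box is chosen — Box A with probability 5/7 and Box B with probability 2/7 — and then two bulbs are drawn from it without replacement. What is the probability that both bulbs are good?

From Box A: P(both good) = (2/9)(1/8) = 1/36.
From Box B: P(both good) = (4/12)(3/11) = 1/11.
Total probability = (5/7)(1/36) + (2/7)(1/11) = 127/2772.

127/2772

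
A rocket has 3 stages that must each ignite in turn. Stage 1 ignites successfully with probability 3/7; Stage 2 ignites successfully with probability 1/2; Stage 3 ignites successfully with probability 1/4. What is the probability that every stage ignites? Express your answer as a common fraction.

3/56

The events are sequential, so multiply the conditional probabilities:
P = 3/7 × 1/2 × 1/4 = 3/56.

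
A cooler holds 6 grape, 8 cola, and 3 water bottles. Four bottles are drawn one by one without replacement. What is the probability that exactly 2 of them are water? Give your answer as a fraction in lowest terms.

39/340

One ordering (water drawn first) has probability 3/17 × 2/16 × 14/15 × 13/14 = 1092/57120 = 13/680.
There are C(4,2) = 6 such orderings, each equally likely, so P = 6 × 13/680 = 39/340.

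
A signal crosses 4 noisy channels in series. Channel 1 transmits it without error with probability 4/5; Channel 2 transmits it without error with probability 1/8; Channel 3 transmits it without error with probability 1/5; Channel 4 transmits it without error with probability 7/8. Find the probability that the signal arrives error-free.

7/400

The events are sequential, so multiply the conditional probabilities:
P = 4/5 × 1/8 × 1/5 × 7/8 = 28/1600 = 7/400.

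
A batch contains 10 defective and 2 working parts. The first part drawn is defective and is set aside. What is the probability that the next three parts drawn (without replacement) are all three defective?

28/55

With the first part removed, 9 defective remain out of 11.
P = 9/11 × 8/10 × 7/9 = 504/990 = 28/55.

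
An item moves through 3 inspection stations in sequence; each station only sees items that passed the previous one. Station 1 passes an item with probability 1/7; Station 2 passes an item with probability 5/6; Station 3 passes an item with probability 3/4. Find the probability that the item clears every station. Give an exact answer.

The events are sequential, so multiply the conditional probabilities:
P = 1/7 × 5/6 × 3/4 = 15/168 = 5/56.

5/56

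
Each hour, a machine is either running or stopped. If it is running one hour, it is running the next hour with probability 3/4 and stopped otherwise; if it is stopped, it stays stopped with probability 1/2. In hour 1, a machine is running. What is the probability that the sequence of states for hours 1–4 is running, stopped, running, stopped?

Hour 1 is given. For each transition, use the conditional probability from the current state:
P(stopped | running) = 1/4; P(running | stopped) = 1/2; P(stopped | running) = 1/4.
P = 1/4 × 1/2 × 1/4 = 1/32.

1/32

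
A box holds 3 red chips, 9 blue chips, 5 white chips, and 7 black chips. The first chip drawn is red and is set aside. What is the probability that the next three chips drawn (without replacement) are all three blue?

12/253

With the first chip removed, 9 blue remain out of 23.
P = 9/23 × 8/22 × 7/21 = 504/10626 = 12/253.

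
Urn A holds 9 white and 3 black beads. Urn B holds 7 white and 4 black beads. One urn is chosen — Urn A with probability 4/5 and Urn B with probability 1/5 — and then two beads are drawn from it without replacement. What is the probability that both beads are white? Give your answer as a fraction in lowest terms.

From Urn A: P(both white) = (9/12)(8/11) = 6/11.
From Urn B: P(both white) = (7/11)(6/10) = 21/55.
Total probability = (4/5)(6/11) + (1/5)(21/55) = 141/275.

141/275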